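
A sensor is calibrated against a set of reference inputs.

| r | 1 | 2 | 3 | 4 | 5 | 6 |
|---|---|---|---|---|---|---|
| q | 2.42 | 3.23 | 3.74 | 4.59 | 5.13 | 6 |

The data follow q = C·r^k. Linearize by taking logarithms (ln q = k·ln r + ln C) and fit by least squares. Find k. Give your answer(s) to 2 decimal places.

Let Y = ln q. Fitting Y = k·ln r + ln C by least squares:
Σln r = 6.5793, Σ(ln r)² = 9.4099, Σln q = 8.3261, Σln r·ln q = 10.2164.
Equations: 9.4099·k + 6.5793·ln C = 10.2164;  6.5793·k + 6·ln C = 8.3261.
Slope k = (n·Σln r·ln q − Σln r·Σln q)/(n·Σ(ln r)² − (Σln r)²) = (6·10.2164 − 6.5793·8.3261)/13.1729 = 0.49489; ln C = (Σln q − k·Σln r)/n = 0.84501.

k = 0.49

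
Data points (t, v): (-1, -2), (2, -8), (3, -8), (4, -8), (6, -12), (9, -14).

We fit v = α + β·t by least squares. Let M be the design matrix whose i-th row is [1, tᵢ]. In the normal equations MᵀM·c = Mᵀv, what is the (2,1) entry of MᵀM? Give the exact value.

23

Row 2 ↔ basis t, column 1 ↔ basis 1, so (MᵀM)_{2,1} = Σᵢ t = (-1)·(1) + (2)·(1) + (3)·(1) + (4)·(1) + (6)·(1) + (9)·(1) = 23.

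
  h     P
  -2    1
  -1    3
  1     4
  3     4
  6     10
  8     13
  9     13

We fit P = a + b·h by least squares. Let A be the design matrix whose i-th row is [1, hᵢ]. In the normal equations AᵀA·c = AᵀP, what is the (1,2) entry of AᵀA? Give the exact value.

24

Row 1 ↔ basis 1, column 2 ↔ basis h, so (AᵀA)_{1,2} = Σᵢ h = (1)·(-2) + (1)·(-1) + (1)·(1) + (1)·(3) + (1)·(6) + (1)·(8) + (1)·(9) = 24.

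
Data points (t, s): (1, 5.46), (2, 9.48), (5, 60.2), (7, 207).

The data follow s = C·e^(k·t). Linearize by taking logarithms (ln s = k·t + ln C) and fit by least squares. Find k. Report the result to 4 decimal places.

k = 0.6088

Linearized form: ln s = k·t + ln C. From the 4 transformed points,
Σt = 15.0000, Σ(t)² = 79.0000, Σln s = 13.3770, Σt·ln s = 64.0132.
Normal system: [[79.0000, 15.0000]; [15.0000, 4]]·[k, ln C]ᵀ = [64.0132, 13.3770]ᵀ.
Solving (det = 91.0000): k = 0.60876, ln C = 1.06139.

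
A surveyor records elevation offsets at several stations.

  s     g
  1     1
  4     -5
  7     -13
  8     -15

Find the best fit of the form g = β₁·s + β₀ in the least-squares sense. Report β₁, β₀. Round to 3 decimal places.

The normal system XᵀX·[β₁, β₀]ᵀ = Xᵀg is [[130, 20]; [20, 4]]·[β₁, β₀]ᵀ = [-230, -32]ᵀ.
Determinant 130·4 − 20² = 120.
β₁ = ((-230)·4 − 20·(-32))/120 = -7/3; β₀ = (130·(-32) − 20·(-230))/120 = 11/3.

β₁ = -2.333, β₀ = 3.667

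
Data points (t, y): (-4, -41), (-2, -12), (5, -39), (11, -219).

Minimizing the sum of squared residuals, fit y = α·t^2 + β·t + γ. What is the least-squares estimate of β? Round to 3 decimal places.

From the data, Σt^2·t^2 = 15538, Σt^2·t = 1384, Σt^2 = 166, Σt·t = 166, Σt = 10, Σ1 = 4.
For Mᵀy: Σt^2·y = -28178, Σt·y = -2416, Σy = -311.
Normal equations: [[15538, 1384, 166]; [1384, 166, 10]; [166, 10, 4]]·[α, β, γ]ᵀ = [-28178, -2416, -311]ᵀ.
Solving the 3×3 system (Gaussian elimination) gives α = -188525/93516, β = 69633/31172, γ = 30671/93516.

β = 2.234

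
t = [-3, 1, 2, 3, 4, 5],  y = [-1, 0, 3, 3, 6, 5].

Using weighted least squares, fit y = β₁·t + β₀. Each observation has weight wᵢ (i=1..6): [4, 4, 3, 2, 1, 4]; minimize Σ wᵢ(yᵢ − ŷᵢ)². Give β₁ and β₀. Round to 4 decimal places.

The normal equations are: 186·β₁ + 28·β₀ = 172;  28·β₁ + 18·β₀ = 37.
Δ = 186·18 − 28² = 2564.
β₁ = (172·18 − 28·37)/2564 = 515/641; β₀ = (186·37 − 28·172)/2564 = 1033/1282.

β₁ = 0.8034, β₀ = 0.8058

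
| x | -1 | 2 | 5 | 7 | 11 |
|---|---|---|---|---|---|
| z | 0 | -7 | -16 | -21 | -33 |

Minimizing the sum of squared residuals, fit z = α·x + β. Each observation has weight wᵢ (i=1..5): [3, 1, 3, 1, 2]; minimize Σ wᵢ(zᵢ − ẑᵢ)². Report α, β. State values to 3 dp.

α = -2.745, β = -2.395

Compute the Gram sums: Σwᵢ·x·x = 373, Σwᵢ·x = 43, Σwᵢ·1 = 10.
For MᵀWz: Σwᵢ·x·z = -1127, Σwᵢ·z = -142.
Normal equations: [[373, 43]; [43, 10]]·[α, β]ᵀ = [-1127, -142]ᵀ.
Δ = 373·10 − 43² = 1881.
α = ((-1127)·10 − 43·(-142))/1881 = -5164/1881; β = (373·(-142) − 43·(-1127))/1881 = -4505/1881.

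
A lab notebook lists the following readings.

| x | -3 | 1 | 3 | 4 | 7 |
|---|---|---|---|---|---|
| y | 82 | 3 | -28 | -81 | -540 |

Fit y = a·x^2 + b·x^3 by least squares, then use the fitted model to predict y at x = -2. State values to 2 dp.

Compute the Gram sums: Σx^2·x^2 = 2820, Σx^2·x^3 = 17832, Σx^3·x^3 = 123204.
And Σx^2·y = -27267, Σx^3·y = -193371.
MᵀM·[a, b]ᵀ = Mᵀy becomes [[2820, 17832]; [17832, 123204]]·[a, b]ᵀ = [-27267, -193371]ᵀ.
Eliminating b: 123204·(row 1) − 17832·(row 2) gives 29455056·a = 123204·(-27267) − 17832·(-193371) = 88788204, so a = 822113/272732.
Then b = ((-193371) − 17832·(822113/272732))/123204 = -547047/272732.
At x = -2: ŷ = (822113/272732)·(4) + (-547047/272732)·(-8) = 1916207/68183.

ŷ = 28.10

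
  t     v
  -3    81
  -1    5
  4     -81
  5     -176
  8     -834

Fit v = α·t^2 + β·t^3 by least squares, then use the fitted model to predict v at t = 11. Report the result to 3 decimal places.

AᵀA·[α, β]ᵀ = Aᵀv reads: 5059·α + 36673·β = -58338;  36673·α + 282595·β = -456384.
Determinant 5059·282595 − 36673² = 84739176.
α = ((-58338)·282595 − 36673·(-456384))/84739176 = 41823887/14123196; β = (5059·(-456384) − 36673·(-58338))/84739176 = -28236197/14123196.
At t = 11: v̂ = (41823887/14123196)·(121) + (-28236197/14123196)·(1331) = -8130421970/3530799.

v̂ = -2302.714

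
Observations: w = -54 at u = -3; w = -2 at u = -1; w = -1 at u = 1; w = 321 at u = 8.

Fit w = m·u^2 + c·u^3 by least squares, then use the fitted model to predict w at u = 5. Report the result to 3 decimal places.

Sums needed: Σu^2·u^2 = 4179, Σu^2·u^3 = 32525, Σu^3·u^3 = 262875.
And Σu^2·w = 20055, Σu^3·w = 165811.
Determinant 4179·262875 − 32525² = 40679000.
m = (20055·262875 − 32525·165811)/40679000 = -2420893/813580; c = (4179·165811 − 32525·20055)/40679000 = 20317647/20339500.
At u = 5: ŵ = (-2420893/813580)·(25) + (20317647/20339500)·(125) = 4106591/81358.

ŵ = 50.476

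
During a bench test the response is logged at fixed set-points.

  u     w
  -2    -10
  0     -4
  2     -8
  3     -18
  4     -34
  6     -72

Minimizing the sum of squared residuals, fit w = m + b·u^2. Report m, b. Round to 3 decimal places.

With design matrix A, AᵀA = [[6, 69]; [69, 1665]] and Aᵀw = [-146, -3370]ᵀ.
Eliminating b: 1665·(row 1) − 69·(row 2) gives 5229·m = 1665·(-146) − 69·(-3370) = -10560, so m = -3520/1743.
Then b = ((-3370) − 69·(-3520/1743))/1665 = -3382/1743.

m = -2.020, b = -1.940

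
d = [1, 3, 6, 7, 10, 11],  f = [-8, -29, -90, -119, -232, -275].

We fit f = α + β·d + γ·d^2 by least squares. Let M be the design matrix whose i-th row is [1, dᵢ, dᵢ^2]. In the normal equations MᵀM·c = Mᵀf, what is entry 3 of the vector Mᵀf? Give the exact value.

Entry 3 ↔ basis d^2, so (Mᵀf)_{3} = Σᵢ (d^2)·fᵢ = (1)·(-8) + (9)·(-29) + (36)·(-90) + (49)·(-119) + (100)·(-232) + (121)·(-275) = -65815.

-65815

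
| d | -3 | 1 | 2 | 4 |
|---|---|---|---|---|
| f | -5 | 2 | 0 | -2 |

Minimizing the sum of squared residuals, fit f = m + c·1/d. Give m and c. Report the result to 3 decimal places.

m = -3.147, c = 5.356

Entries of MᵀM: Σ1 = 4, Σ1/d = 17/12, Σ1/d·1/d = 205/144.
Moment sums: Σf = -5, Σ1/d·f = 19/6.
So MᵀM·[m, c]ᵀ = Mᵀf: [[4, 17/12]; [17/12, 205/144]]·[m, c]ᵀ = [-5, 19/6]ᵀ.
Δ = 4·(205/144) − (17/12)² = 59/16.
m = ((-5)·(205/144) − (17/12)·(19/6))/(59/16) = -557/177; c = (4·(19/6) − (17/12)·(-5))/(59/16) = 316/59.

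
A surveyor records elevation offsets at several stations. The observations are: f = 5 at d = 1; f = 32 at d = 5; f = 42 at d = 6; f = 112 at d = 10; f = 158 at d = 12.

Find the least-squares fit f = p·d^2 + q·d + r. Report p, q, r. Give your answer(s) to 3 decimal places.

AᵀA·[p, q, r]ᵀ = Aᵀf reads: 32658·p + 3070·q + 306·r = 36269;  3070·p + 306·q + 34·r = 3433;  306·p + 34·q + 5·r = 349.
(Σd^2·d^2 = 32658, Σd^2·d = 3070, Σd^2 = 306, Σd·d = 306, Σd = 34, Σ1 = 5, Σd^2·f = 36269, Σd·f = 3433, Σf = 349.)
Row-reducing yields p = 83661/79384, q = 18365/79384, r = 74017/19846.

p = 1.054, q = 0.231, r = 3.730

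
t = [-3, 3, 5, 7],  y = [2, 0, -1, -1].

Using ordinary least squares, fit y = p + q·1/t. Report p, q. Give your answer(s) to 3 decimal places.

Entries of XᵀX: Σ1 = 4, Σ1/t = 12/35, Σ1/t·1/t = 3116/11025.
And Σy = 0, Σ1/t·y = -106/105.
Normal equations: [[4, 12/35]; [12/35, 3116/11025]]·[p, q]ᵀ = [0, -106/105]ᵀ.
Δ = 4·(3116/11025) − (12/35)² = 11168/11025.
p = (0·(3116/11025) − (12/35)·(-106/105))/(11168/11025) = 477/1396; q = (4·(-106/105) − (12/35)·0)/(11168/11025) = -5565/1396.

p = 0.342, q = -3.986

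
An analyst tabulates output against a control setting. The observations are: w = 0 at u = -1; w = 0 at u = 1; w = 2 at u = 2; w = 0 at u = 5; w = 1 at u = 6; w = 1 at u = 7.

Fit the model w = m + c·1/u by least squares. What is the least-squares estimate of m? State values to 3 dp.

The normal system AᵀA·[m, c]ᵀ = Aᵀw is [[6, 106/105]; [106/105, 51557/22050]]·[m, c]ᵀ = [4, 55/42]ᵀ.
Determinant 6·(51557/22050) − (106/105)² = 28687/2205.
m = (4·(51557/22050) − (106/105)·(55/42))/(28687/2205) = 88539/143435; c = (6·(55/42) − (106/105)·4)/(28687/2205) = 8421/28687.

m = 0.617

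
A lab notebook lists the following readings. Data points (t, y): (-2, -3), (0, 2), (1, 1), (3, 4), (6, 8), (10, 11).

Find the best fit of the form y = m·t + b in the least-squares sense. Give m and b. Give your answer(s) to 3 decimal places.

Setting ∂/∂m … = 0 gives: 150·m + 18·b = 177;  18·m + 6·b = 23.
(Σt·t = 150, Σt = 18, Σ1 = 6, Σt·y = 177, Σy = 23.)
Eliminating b: 6·(row 1) − 18·(row 2) gives 576·m = 6·177 − 18·23 = 648, so m = 9/8.
Then b = (23 − 18·(9/8))/6 = 11/24.

m = 1.125, b = 0.458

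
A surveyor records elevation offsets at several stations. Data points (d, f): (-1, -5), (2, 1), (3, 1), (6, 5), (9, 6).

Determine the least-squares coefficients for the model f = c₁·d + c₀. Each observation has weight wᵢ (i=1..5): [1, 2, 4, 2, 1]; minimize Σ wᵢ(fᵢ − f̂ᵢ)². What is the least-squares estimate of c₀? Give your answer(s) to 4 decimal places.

c₀ = -2.1842

Sums needed: Σwᵢ·d·d = 198, Σwᵢ·d = 36, Σwᵢ·1 = 10.
Moment sums: Σwᵢ·d·f = 135, Σwᵢ·f = 17.
So MᵀWM·[c₁, c₀]ᵀ = MᵀWf: [[198, 36]; [36, 10]]·[c₁, c₀]ᵀ = [135, 17]ᵀ.
det = 198·10 − 36² = 684.
c₁ = (135·10 − 36·17)/684 = 41/38; c₀ = (198·17 − 36·135)/684 = -83/38.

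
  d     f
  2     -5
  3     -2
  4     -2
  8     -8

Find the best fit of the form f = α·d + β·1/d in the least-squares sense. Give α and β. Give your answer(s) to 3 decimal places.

AᵀA·[α, β]ᵀ = Aᵀf reads: 93·α + 4·β = -88;  4·α + (253/576)·β = -14/3.
det = 93·(253/576) − 4² = 4771/192.
α = ((-88)·(253/576) − 4·(-14/3))/(4771/192) = -11512/14313; β = (93·(-14/3) − 4·(-88))/(4771/192) = -15744/4771.

α = -0.804, β = -3.300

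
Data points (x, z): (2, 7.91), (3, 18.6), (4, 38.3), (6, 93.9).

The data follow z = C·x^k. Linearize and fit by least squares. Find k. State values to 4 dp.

k = 2.2686

Let Y = ln z. Fitting Y = k·ln x + ln C by least squares:
XᵀX = [[6.8196, 4.9698]; [4.9698, 4]], rhs = [17.8372, 13.1790]ᵀ  (here Σln x = 4.9698, Σ(ln x)² = 6.8196, Σln z = 13.1790, Σln x·ln z = 17.8372).
Slope k = (n·Σln x·ln z − Σln x·Σln z)/(n·Σ(ln x)² − (Σln x)²) = (4·17.8372 − 4.9698·13.1790)/2.5794 = 2.26863; ln C = (Σln z − k·Σln x)/n = 0.47608.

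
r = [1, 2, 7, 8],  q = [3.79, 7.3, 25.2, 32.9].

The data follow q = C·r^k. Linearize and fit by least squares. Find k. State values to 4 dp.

With ln qᵢ as the transformed response and ln rᵢ as the regressor:
XᵀX = [[8.5911, 4.7185]; [4.7185, 4]], rhs = [14.9215, 10.0406]ᵀ  (here Σln r = 4.7185, Σ(ln r)² = 8.5911, Σln q = 10.0406, Σln r·ln q = 14.9215).
Solving (det = 12.1002): k = 1.01732, ln C = 1.31009.

k = 1.0173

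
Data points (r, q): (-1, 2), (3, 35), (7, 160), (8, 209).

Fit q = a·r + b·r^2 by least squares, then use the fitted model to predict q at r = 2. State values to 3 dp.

q̂ = 16.442

Entries of AᵀA: Σr·r = 123, Σr·r^2 = 881, Σr^2·r^2 = 6579.
And Σr·q = 2895, Σr^2·q = 21533.
AᵀA·[a, b]ᵀ = Aᵀq becomes [[123, 881]; [881, 6579]]·[a, b]ᵀ = [2895, 21533]ᵀ.
Eliminating b: 6579·(row 1) − 881·(row 2) gives 33056·a = 6579·2895 − 881·21533 = 75632, so a = 4727/2066.
Then b = (21533 − 881·(4727/2066))/6579 = 6129/2066.
At r = 2: q̂ = (4727/2066)·(2) + (6129/2066)·(4) = 16985/1033.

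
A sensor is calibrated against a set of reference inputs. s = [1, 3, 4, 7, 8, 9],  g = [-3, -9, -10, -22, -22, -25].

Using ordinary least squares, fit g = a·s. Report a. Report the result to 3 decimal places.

Forming AᵀA = [[220]] and Aᵀg = [-625]ᵀ gives AᵀA·[a]ᵀ = Aᵀg.
Hence a = -625 / 220 ≈ -2.84091.

a = -2.841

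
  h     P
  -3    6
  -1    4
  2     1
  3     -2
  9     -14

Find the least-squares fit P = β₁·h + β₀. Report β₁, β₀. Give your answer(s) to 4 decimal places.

From the data, Σh·h = 104, Σh = 10, Σ1 = 5.
Moment sums: Σh·P = -152, ΣP = -5.
Normal equations: [[104, 10]; [10, 5]]·[β₁, β₀]ᵀ = [-152, -5]ᵀ.
det = 104·5 − 10² = 420.
β₁ = ((-152)·5 − 10·(-5))/420 = -71/42; β₀ = (104·(-5) − 10·(-152))/420 = 50/21.

β₁ = -1.6905, β₀ = 2.3810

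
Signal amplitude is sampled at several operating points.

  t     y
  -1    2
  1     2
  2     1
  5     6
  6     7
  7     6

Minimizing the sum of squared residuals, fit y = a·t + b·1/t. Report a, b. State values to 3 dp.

a = 1.058, b = -1.122

Normal-equation sums: Σt·t = 116, Σt·1/t = 6, Σ1/t·1/t = 51557/22050.
Moment sums: Σt·y = 116, Σ1/t·y = 391/105.
Eliminating b: (51557/22050)·(row 1) − 6·(row 2) gives (2593406/11025)·a = (51557/22050)·116 − 6·(391/105) = 2743976/11025, so a = 1371988/1296703.
Then b = ((391/105) − 6·(1371988/1296703))/(51557/22050) = -1455510/1296703.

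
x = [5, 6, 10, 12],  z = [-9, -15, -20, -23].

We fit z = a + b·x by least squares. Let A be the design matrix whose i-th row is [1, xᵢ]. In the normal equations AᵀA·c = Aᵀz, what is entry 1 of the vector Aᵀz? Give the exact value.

-67

Entry 1 ↔ basis 1, so (Aᵀz)_{1} = Σᵢ zᵢ = (1)·(-9) + (1)·(-15) + (1)·(-20) + (1)·(-23) = -67.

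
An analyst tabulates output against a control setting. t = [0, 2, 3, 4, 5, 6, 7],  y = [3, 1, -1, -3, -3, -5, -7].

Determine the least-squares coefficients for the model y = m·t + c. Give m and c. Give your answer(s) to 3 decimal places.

m = -1.410, c = 3.295

Setting ∂/∂m … = 0 gives: 139·m + 27·c = -107;  27·m + 7·c = -15.
det = 139·7 − 27² = 244.
m = ((-107)·7 − 27·(-15))/244 = -86/61; c = (139·(-15) − 27·(-107))/244 = 201/61.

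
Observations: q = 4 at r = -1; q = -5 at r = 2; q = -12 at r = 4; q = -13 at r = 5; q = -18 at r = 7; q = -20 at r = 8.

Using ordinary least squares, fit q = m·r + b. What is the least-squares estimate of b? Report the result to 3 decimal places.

b = 0.453

From the data, Σr·r = 159, Σr = 25, Σ1 = 6.
For Xᵀq: Σr·q = -413, Σq = -64.
Eliminating b: 6·(row 1) − 25·(row 2) gives 329·m = 6·(-413) − 25·(-64) = -878, so m = -878/329.
Then b = ((-64) − 25·(-878/329))/6 = 149/329.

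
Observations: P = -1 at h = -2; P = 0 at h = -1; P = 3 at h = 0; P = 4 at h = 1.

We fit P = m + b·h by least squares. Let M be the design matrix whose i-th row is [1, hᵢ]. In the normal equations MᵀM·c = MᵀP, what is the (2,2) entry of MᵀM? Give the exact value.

6

Row 2 ↔ basis h, column 2 ↔ basis h, so (MᵀM)_{2,2} = Σᵢ (h)·(h) = (-2)·(-2) + (-1)·(-1) + (0)·(0) + (1)·(1) = 6.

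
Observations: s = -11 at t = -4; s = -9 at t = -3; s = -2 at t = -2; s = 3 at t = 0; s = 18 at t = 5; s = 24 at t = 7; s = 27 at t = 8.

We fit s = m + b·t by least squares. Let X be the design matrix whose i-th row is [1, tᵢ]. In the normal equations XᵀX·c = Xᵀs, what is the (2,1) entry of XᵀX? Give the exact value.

11

Row 2 ↔ basis t, column 1 ↔ basis 1, so (XᵀX)_{2,1} = Σᵢ t = (-4)·(1) + (-3)·(1) + (-2)·(1) + (0)·(1) + (5)·(1) + (7)·(1) + (8)·(1) = 11.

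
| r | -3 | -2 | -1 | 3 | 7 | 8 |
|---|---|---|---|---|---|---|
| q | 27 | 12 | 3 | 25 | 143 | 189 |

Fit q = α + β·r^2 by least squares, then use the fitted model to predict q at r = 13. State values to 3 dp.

q̂ = 497.274

Compute the Gram sums: Σ1 = 6, Σr^2 = 136, Σr^2·r^2 = 6676.
Right-hand side: Σq = 399, Σr^2·q = 19622.
Δ = 6·6676 − 136² = 21560.
α = (399·6676 − 136·19622)/21560 = -1217/5390; β = (6·19622 − 136·399)/21560 = 15867/5390.
At r = 13: q̂ = (-1217/5390)·(1) + (15867/5390)·(169) = 1340153/2695.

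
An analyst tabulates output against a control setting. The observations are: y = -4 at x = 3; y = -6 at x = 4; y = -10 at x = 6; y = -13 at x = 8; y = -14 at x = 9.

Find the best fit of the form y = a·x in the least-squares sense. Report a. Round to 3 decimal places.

The normal system AᵀA·[a]ᵀ = Aᵀy is [[206]]·[a]ᵀ = [-326]ᵀ.
Hence a = -326 / 206 ≈ -1.58252.

a = -1.583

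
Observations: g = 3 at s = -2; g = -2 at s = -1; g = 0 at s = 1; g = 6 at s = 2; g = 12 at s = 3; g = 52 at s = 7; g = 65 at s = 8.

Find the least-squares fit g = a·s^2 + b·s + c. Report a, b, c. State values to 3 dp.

The normal system MᵀM·[a, b, c]ᵀ = Mᵀg is [[6612, 882, 132]; [882, 132, 18]; [132, 18, 7]]·[a, b, c]ᵀ = [6850, 928, 136]ᵀ.
Row-reducing yields a = 31244/34419, b = 34439/34419, c = -3006/11473.

a = 0.908, b = 1.001, c = -0.262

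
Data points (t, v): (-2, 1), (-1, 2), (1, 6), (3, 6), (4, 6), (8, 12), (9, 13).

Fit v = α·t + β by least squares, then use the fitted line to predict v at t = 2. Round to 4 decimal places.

From the data, Σt·t = 176, Σt = 22, Σ1 = 7.
Moment sums: Σt·v = 257, Σv = 46.
So XᵀX·[α, β]ᵀ = Xᵀv: [[176, 22]; [22, 7]]·[α, β]ᵀ = [257, 46]ᵀ.
det = 176·7 − 22² = 748.
α = (257·7 − 22·46)/748 = 787/748; β = (176·46 − 22·257)/748 = 111/34.
At t = 2: v̂ = (787/748)·(2) + (111/34)·(1) = 1004/187.

v̂ = 5.3690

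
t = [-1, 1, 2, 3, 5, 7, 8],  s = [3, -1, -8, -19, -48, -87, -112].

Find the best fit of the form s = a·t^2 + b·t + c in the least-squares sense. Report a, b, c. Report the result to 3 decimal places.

From the data, Σt^2·t^2 = 7221, Σt^2·t = 1015, Σt^2 = 153, Σt·t = 153, Σt = 25, Σ1 = 7.
For Mᵀs: Σt^2·s = -12832, Σt·s = -1822, Σs = -272.
Normal equations: [[7221, 1015, 153]; [1015, 153, 25]; [153, 25, 7]]·[a, b, c]ᵀ = [-12832, -1822, -272]ᵀ.
Inverting the 3×3 Gram matrix, [a, b, c]ᵀ = [-70416/48041, -123479/48041, 113353/48041]ᵀ.

a = -1.466, b = -2.570, c = 2.360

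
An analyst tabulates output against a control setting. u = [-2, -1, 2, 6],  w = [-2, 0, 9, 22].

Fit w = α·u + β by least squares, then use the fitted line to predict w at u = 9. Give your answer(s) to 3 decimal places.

ŵ = 30.800

Normal-equation sums: Σu·u = 45, Σu = 5, Σ1 = 4.
And Σu·w = 154, Σw = 29.
MᵀM·[α, β]ᵀ = Mᵀw becomes [[45, 5]; [5, 4]]·[α, β]ᵀ = [154, 29]ᵀ.
Eliminating β: 4·(row 1) − 5·(row 2) gives 155·α = 4·154 − 5·29 = 471, so α = 471/155.
Then β = (29 − 5·(471/155))/4 = 107/31.
At u = 9: ŵ = (471/155)·(9) + (107/31)·(1) = 154/5.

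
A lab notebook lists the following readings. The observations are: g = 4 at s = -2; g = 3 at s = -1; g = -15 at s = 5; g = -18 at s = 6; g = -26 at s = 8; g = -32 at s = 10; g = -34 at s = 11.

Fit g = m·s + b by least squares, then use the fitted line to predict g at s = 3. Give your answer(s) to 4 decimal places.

ĝ = -9.9118

With design matrix M, MᵀM = [[351, 37]; [37, 7]] and Mᵀg = [-1096, -118]ᵀ.
Δ = 351·7 − 37² = 1088.
m = ((-1096)·7 − 37·(-118))/1088 = -1653/544; b = (351·(-118) − 37·(-1096))/1088 = -433/544.
At s = 3: ĝ = (-1653/544)·(3) + (-433/544)·(1) = -337/34.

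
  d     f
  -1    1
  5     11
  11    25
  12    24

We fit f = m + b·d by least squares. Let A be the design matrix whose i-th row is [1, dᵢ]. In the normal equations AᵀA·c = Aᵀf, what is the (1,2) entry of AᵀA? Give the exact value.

Row 1 ↔ basis 1, column 2 ↔ basis d, so (AᵀA)_{1,2} = Σᵢ d = (1)·(-1) + (1)·(5) + (1)·(11) + (1)·(12) = 27.

27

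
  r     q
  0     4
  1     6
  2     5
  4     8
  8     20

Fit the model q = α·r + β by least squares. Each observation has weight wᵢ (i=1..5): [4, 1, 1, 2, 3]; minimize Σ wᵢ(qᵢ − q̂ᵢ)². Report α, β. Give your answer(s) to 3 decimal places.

α = 1.974, β = 3.081

Entries of XᵀWX: Σwᵢ·r·r = 229, Σwᵢ·r = 35, Σwᵢ·1 = 11.
And Σwᵢ·r·q = 560, Σwᵢ·q = 103.
Normal equations: [[229, 35]; [35, 11]]·[α, β]ᵀ = [560, 103]ᵀ.
Eliminating β: 11·(row 1) − 35·(row 2) gives 1294·α = 11·560 − 35·103 = 2555, so α = 2555/1294.
Then β = (103 − 35·(2555/1294))/11 = 3987/1294.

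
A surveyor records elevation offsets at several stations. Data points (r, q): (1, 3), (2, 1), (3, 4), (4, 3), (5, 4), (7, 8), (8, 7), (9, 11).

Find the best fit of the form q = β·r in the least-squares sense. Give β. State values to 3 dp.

β = 1.044

Forming MᵀM = [[249]] and Mᵀq = [260]ᵀ gives MᵀM·[β]ᵀ = Mᵀq.
β = 260/249 = 1.04418.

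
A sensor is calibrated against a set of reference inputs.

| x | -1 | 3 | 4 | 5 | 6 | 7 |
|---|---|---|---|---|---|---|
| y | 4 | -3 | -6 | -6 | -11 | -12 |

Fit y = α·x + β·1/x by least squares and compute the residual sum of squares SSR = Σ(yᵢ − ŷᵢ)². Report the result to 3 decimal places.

AᵀA·[α, β]ᵀ = Aᵀy reads: 136·α + 6·β = -217;  6·α + (222581/176400)·β = -1181/105.
Eliminating β: (222581/176400)·(row 1) − 6·(row 2) gives (2990077/22050)·α = (222581/176400)·(-217) − 6·(-1181/105) = -5199371/25200, so α = -36395597/23920616.
Then β = ((-1181/105) − 6·(-36395597/23920616))/(222581/176400) = -5020260/2990077.
Residuals: 19124787/23920616, 50812303/23920616, 3024803/5980154, 46486705/23920616, -19029757/11960308, -26540773/23920616; SSR = 309690667/23920616.

SSR = 12.947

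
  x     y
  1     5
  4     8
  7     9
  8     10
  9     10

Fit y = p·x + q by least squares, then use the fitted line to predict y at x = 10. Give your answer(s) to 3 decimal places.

ŷ = 10.991

Setting ∂/∂p … = 0 gives: 211·p + 29·q = 270;  29·p + 5·q = 42.
Δ = 211·5 − 29² = 214.
p = (270·5 − 29·42)/214 = 66/107; q = (211·42 − 29·270)/214 = 516/107.
At x = 10: ŷ = (66/107)·(10) + (516/107)·(1) = 1176/107.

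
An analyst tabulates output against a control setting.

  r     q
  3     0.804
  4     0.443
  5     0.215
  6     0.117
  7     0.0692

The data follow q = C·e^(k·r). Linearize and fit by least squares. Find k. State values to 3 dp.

Linearized form: ln q = k·r + ln C. From the 5 transformed points,
Σr = 25.0000, Σ(r)² = 135.0000, Σln q = -7.3858, Σr·ln q = -43.1656.
Normal system: [[135.0000, 25.0000]; [25.0000, 5]]·[k, ln C]ᵀ = [-43.1656, -7.3858]ᵀ.
Solving (det = 50.0000): k = -0.62366, ln C = 1.64114.

k = -0.624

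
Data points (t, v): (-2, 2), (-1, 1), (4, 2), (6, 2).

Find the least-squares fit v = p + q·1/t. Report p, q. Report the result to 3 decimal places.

The normal equations are: 4·p + (-13/12)·q = 7;  (-13/12)·p + (193/144)·q = -7/6.
(Σ1 = 4, Σ1/t = -13/12, Σ1/t·1/t = 193/144, Σv = 7, Σ1/t·v = -7/6.)
Determinant 4·(193/144) − (-13/12)² = 67/16.
p = (7·(193/144) − (-13/12)·(-7/6))/(67/16) = 1169/603; q = (4·(-7/6) − (-13/12)·7)/(67/16) = 140/201.

p = 1.939, q = 0.697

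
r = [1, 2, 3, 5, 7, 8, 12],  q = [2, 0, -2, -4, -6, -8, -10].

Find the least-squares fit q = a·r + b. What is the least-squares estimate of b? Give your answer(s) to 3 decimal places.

b = 1.930

From the data, Σr·r = 296, Σr = 38, Σ1 = 7.
For Mᵀq: Σr·q = -250, Σq = -28.
Normal equations: [[296, 38]; [38, 7]]·[a, b]ᵀ = [-250, -28]ᵀ.
Determinant 296·7 − 38² = 628.
a = ((-250)·7 − 38·(-28))/628 = -343/314; b = (296·(-28) − 38·(-250))/628 = 303/157.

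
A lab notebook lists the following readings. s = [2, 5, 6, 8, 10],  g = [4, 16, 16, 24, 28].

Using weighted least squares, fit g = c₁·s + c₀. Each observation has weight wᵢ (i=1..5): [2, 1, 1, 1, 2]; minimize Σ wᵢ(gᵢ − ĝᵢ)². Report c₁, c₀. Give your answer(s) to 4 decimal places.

c₁ = 3.0041, c₀ = -1.3112

Setting ∂/∂c₁ … = 0 gives: 333·c₁ + 43·c₀ = 944;  43·c₁ + 7·c₀ = 120.
Eliminating c₀: 7·(row 1) − 43·(row 2) gives 482·c₁ = 7·944 − 43·120 = 1448, so c₁ = 724/241.
Then c₀ = (120 − 43·(724/241))/7 = -316/241.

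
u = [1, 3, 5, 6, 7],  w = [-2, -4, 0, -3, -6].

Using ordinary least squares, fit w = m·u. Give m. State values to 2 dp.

m = -0.62

The normal equations are: 120·m = -74.
(Σu·u = 120, Σu·w = -74.)
Hence m = -74 / 120 ≈ -0.616667.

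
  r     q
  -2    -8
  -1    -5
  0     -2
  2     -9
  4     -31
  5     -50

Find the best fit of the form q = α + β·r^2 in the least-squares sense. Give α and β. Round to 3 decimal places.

With design matrix M, MᵀM = [[6, 50]; [50, 914]] and Mᵀq = [-105, -1819]ᵀ.
det = 6·914 − 50² = 2984.
α = ((-105)·914 − 50·(-1819))/2984 = -1255/746; β = (6·(-1819) − 50·(-105))/2984 = -708/373.

α = -1.682, β = -1.898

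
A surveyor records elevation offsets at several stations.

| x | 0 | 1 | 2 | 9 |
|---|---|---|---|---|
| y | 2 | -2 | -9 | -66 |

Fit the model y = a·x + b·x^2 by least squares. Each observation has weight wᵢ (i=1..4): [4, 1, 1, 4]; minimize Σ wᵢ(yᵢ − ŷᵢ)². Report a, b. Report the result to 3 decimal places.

a = -3.110, b = -0.469

Normal-equation sums: Σwᵢ·x·x = 329, Σwᵢ·x·x^2 = 2925, Σwᵢ·x^2·x^2 = 26261.
And Σwᵢ·x·y = -2396, Σwᵢ·x^2·y = -21422.
Determinant 329·26261 − 2925² = 84244.
a = ((-2396)·26261 − 2925·(-21422))/84244 = -131003/42122; b = (329·(-21422) − 2925·(-2396))/84244 = -19769/42122.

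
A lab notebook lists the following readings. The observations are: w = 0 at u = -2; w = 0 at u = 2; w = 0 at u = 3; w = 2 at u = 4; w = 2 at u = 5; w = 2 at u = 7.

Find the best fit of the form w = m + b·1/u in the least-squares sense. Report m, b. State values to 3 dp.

m = 0.932, b = 0.439

Entries of XᵀX: Σ1 = 6, Σ1/u = 389/420, Σ1/u·1/u = 129481/176400.
And Σw = 6, Σ1/u·w = 83/70.
XᵀX·[m, b]ᵀ = Xᵀw becomes [[6, 389/420]; [389/420, 129481/176400]]·[m, b]ᵀ = [6, 83/70]ᵀ.
Eliminating b: (129481/176400)·(row 1) − (389/420)·(row 2) gives (125113/35280)·m = (129481/176400)·6 − (389/420)·(83/70) = 16199/4900, so m = 583164/625565.
Then b = ((83/70) − (389/420)·(583164/625565))/(129481/176400) = 54936/125113.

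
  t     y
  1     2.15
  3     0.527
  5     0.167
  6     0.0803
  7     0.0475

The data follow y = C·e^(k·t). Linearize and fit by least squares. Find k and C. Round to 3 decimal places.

Taking logs, ln y = k·t + ln C, so regress ln y on t.
Σt = 22.0000, Σ(t)² = 120.0000, Σln y = -7.2339, Σt·ln y = -46.5661.
Normal system: [[120.0000, 22.0000]; [22.0000, 5]]·[k, ln C]ᵀ = [-46.5661, -7.2339]ᵀ.
Δ = 120.0000·5 − (22.0000)² = 116.0000; k = (-46.5661·5 − 22.0000·-7.2339)/116.0000 = -0.63522, ln C = (120.0000·-7.2339 − 22.0000·-46.5661)/116.0000 = 1.34820, so C = exp(1.34820) = 3.85048.

k = -0.635, C = 3.850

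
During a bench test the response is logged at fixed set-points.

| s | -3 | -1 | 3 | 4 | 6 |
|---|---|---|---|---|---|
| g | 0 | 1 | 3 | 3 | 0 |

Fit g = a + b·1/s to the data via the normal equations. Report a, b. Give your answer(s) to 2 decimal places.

Normal-equation sums: Σ1 = 5, Σ1/s = -7/12, Σ1/s·1/s = 21/16.
Moment sums: Σg = 7, Σ1/s·g = 3/4.
AᵀA·[a, b]ᵀ = Aᵀg becomes [[5, -7/12]; [-7/12, 21/16]]·[a, b]ᵀ = [7, 3/4]ᵀ.
Eliminating b: (21/16)·(row 1) − (-7/12)·(row 2) gives (56/9)·a = (21/16)·7 − (-7/12)·(3/4) = 77/8, so a = 99/64.
Then b = ((3/4) − (-7/12)·(99/64))/(21/16) = 141/112.

a = 1.55, b = 1.26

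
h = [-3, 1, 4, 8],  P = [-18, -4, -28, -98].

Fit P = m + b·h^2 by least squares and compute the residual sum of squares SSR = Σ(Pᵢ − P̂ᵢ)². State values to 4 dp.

Setting ∂/∂m … = 0 gives: 4·m + 90·b = -148;  90·m + 4434·b = -6886.
Δ = 4·4434 − 90² = 9636.
m = ((-148)·4434 − 90·(-6886))/9636 = -3041/803; b = (4·(-6886) − 90·(-148))/9636 = -3556/2409.
Residuals: -745/803, 3043/2409, -1433/2409, 625/2409; SSR = 6932/2409.

SSR = 2.8775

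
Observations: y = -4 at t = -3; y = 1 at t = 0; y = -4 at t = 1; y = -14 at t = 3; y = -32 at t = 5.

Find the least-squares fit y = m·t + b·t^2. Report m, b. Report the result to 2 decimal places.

m = -1.66, b = -0.96

With design matrix X, XᵀX = [[44, 126]; [126, 788]] and Xᵀy = [-194, -966]ᵀ.
Determinant 44·788 − 126² = 18796.
m = ((-194)·788 − 126·(-966))/18796 = -7789/4699; b = (44·(-966) − 126·(-194))/18796 = -4515/4699.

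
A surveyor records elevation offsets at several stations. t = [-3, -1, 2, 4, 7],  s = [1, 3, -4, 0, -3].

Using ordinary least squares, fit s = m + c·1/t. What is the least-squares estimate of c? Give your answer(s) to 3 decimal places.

The normal equations are: 5·m + (-37/84)·c = -3;  (-37/84)·m + (10189/7056)·c = -121/21.
Δ = 5·(10189/7056) − (-37/84)² = 6197/882.
m = ((-3)·(10189/7056) − (-37/84)·(-121/21))/(6197/882) = -48475/49576; c = (5·(-121/21) − (-37/84)·(-3))/(6197/882) = -53151/12394.

c = -4.288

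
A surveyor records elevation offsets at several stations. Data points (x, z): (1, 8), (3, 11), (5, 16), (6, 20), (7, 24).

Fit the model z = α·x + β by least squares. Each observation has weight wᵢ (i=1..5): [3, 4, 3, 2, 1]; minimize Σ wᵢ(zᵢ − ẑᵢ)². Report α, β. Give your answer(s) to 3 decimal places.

AᵀWA·[α, β]ᵀ = AᵀWz reads: 235·α + 49·β = 804;  49·α + 13·β = 180.
det = 235·13 − 49² = 654.
α = (804·13 − 49·180)/654 = 272/109; β = (235·180 − 49·804)/654 = 484/109.

α = 2.495, β = 4.440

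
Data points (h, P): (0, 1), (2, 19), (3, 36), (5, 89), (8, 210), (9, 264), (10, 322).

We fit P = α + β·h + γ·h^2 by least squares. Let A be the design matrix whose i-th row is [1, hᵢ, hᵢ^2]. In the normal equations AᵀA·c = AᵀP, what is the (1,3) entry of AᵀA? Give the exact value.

283

Row 1 ↔ basis 1, column 3 ↔ basis h^2, so (AᵀA)_{1,3} = Σᵢ h^2 = (1)·(0) + (1)·(4) + (1)·(9) + (1)·(25) + (1)·(64) + (1)·(81) + (1)·(100) = 283.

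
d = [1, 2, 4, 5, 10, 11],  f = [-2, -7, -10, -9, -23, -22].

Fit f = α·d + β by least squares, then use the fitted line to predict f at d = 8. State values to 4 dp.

With design matrix X, XᵀX = [[267, 33]; [33, 6]] and Xᵀf = [-573, -73]ᵀ.
Eliminating β: 6·(row 1) − 33·(row 2) gives 513·α = 6·(-573) − 33·(-73) = -1029, so α = -343/171.
Then β = ((-73) − 33·(-343/171))/6 = -194/171.
At d = 8: f̂ = (-343/171)·(8) + (-194/171)·(1) = -2938/171.

f̂ = -17.1813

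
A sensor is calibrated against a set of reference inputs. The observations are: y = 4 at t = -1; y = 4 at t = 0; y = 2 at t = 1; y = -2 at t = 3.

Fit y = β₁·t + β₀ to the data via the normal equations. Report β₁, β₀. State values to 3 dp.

β₁ = -1.600, β₀ = 3.200

AᵀA·[β₁, β₀]ᵀ = Aᵀy reads: 11·β₁ + 3·β₀ = -8;  3·β₁ + 4·β₀ = 8.
(Σt·t = 11, Σt = 3, Σ1 = 4, Σt·y = -8, Σy = 8.)
Δ = 11·4 − 3² = 35.
β₁ = ((-8)·4 − 3·8)/35 = -8/5; β₀ = (11·8 − 3·(-8))/35 = 16/5.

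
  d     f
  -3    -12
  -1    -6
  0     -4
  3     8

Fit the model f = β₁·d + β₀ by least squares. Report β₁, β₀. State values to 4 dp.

Sums needed: Σd·d = 19, Σd = -1, Σ1 = 4.
Right-hand side: Σd·f = 66, Σf = -14.
So AᵀA·[β₁, β₀]ᵀ = Aᵀf: [[19, -1]; [-1, 4]]·[β₁, β₀]ᵀ = [66, -14]ᵀ.
Eliminating β₀: 4·(row 1) − (-1)·(row 2) gives 75·β₁ = 4·66 − (-1)·(-14) = 250, so β₁ = 10/3.
Then β₀ = ((-14) − (-1)·(10/3))/4 = -8/3.

β₁ = 3.3333, β₀ = -2.6667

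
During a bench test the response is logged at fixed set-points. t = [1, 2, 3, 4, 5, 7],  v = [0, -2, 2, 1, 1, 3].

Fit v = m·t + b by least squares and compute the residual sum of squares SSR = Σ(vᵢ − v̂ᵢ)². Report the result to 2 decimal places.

SSR = 6.83

With design matrix A, AᵀA = [[104, 22]; [22, 6]] and Aᵀv = [32, 5]ᵀ.
det = 104·6 − 22² = 140.
m = (32·6 − 22·5)/140 = 41/70; b = (104·5 − 22·32)/140 = -46/35.
Residuals: 51/70, -13/7, 109/70, -1/35, -43/70, 3/14; SSR = 239/35.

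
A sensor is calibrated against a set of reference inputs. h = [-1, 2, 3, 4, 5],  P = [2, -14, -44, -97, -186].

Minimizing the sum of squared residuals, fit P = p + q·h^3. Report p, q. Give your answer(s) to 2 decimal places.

p = -1.80, q = -1.48

Setting ∂/∂p … = 0 gives: 5·p + 223·q = -339;  223·p + 20515·q = -30760.
Determinant 5·20515 − 223² = 52846.
p = ((-339)·20515 − 223·(-30760))/52846 = -95105/52846; q = (5·(-30760) − 223·(-339))/52846 = -78203/52846.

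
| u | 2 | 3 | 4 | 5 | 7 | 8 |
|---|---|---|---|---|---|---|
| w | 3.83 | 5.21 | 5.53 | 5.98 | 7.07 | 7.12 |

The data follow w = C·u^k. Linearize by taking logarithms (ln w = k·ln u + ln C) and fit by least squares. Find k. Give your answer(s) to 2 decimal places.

Linearized form: ln w = k·ln u + ln C. From the 6 transformed points,
Σln u = 8.8128, Σ(ln u)² = 14.3101, Σln w = 10.4108, Σln u·ln w = 15.8810.
Equations: 14.3101·k + 8.8128·ln C = 15.8810;  8.8128·k + 6·ln C = 10.4108.
Solving (det = 8.1947): k = 0.43163, ln C = 1.10115.

k = 0.43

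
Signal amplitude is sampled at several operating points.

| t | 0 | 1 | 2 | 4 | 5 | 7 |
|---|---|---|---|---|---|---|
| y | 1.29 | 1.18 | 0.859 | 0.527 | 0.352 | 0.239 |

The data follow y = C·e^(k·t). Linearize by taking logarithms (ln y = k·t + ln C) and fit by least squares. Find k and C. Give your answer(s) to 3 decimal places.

With ln yᵢ as the transformed response and tᵢ as the regressor:
Σt = 19.0000, Σ(t)² = 95.0000, Σln y = -2.8478, Σt·ln y = -17.9403.
Normal system: [[95.0000, 19.0000]; [19.0000, 6]]·[k, ln C]ᵀ = [-17.9403, -2.8478]ᵀ.
Slope k = (n·Σt·ln y − Σt·Σln y)/(n·Σ(t)² − (Σt)²) = (6·-17.9403 − 19.0000·-2.8478)/209.0000 = -0.25614; ln C = (Σln y − k·Σt)/n = 0.33649, so C = exp(0.33649) = 1.40002.

k = -0.256, C = 1.400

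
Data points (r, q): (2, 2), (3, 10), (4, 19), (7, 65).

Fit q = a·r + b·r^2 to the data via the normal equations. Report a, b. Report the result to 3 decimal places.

Setting ∂/∂a … = 0 gives: 78·a + 442·b = 565;  442·a + 2754·b = 3587.
(Σr·r = 78, Σr·r^2 = 442, Σr^2·r^2 = 2754, Σr·q = 565, Σr^2·q = 3587.)
det = 78·2754 − 442² = 19448.
a = (565·2754 − 442·3587)/19448 = -433/286; b = (78·3587 − 442·565)/19448 = 17/11.

a = -1.514, b = 1.545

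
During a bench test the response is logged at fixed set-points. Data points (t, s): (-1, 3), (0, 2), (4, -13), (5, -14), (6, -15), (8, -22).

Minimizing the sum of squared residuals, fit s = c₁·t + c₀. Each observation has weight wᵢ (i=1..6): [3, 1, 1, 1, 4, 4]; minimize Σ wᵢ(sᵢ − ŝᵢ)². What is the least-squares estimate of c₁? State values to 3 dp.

The normal equations are: 444·c₁ + 62·c₀ = -1195;  62·c₁ + 14·c₀ = -164.
Determinant 444·14 − 62² = 2372.
c₁ = ((-1195)·14 − 62·(-164))/2372 = -3281/1186; c₀ = (444·(-164) − 62·(-1195))/2372 = 637/1186.

c₁ = -2.766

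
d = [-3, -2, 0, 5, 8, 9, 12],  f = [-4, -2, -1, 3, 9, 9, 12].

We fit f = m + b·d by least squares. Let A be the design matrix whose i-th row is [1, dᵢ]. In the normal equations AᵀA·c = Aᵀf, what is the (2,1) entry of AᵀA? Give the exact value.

29

Row 2 ↔ basis d, column 1 ↔ basis 1, so (AᵀA)_{2,1} = Σᵢ d = (-3)·(1) + (-2)·(1) + (0)·(1) + (5)·(1) + (8)·(1) + (9)·(1) + (12)·(1) = 29.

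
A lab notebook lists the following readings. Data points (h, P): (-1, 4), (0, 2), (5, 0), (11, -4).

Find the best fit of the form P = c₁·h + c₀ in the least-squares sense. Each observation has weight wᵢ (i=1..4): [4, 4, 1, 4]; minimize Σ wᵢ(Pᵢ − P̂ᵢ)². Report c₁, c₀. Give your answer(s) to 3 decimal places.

Entries of XᵀWX: Σwᵢ·h·h = 513, Σwᵢ·h = 45, Σwᵢ·1 = 13.
And Σwᵢ·h·P = -192, Σwᵢ·P = 8.
Normal equations: [[513, 45]; [45, 13]]·[c₁, c₀]ᵀ = [-192, 8]ᵀ.
Eliminating c₀: 13·(row 1) − 45·(row 2) gives 4644·c₁ = 13·(-192) − 45·8 = -2856, so c₁ = -238/387.
Then c₀ = (8 − 45·(-238/387))/13 = 118/43.

c₁ = -0.615, c₀ = 2.744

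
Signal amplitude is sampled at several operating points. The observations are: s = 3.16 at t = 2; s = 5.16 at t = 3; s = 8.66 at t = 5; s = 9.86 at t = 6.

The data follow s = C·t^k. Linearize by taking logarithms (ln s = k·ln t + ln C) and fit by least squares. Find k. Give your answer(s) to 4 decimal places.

Taking logs, ln s = k·ln t + ln C, so regress ln s on ln t.
Σln t = 5.1930, Σ(ln t)² = 7.4881, Σln s = 7.2387, Σln t·ln s = 10.1750.
Equations: 7.4881·k + 5.1930·ln C = 10.1750;  5.1930·k + 4·ln C = 7.2387.
Solving (det = 2.9856): k = 1.04158, ln C = 0.45746.

k = 1.0416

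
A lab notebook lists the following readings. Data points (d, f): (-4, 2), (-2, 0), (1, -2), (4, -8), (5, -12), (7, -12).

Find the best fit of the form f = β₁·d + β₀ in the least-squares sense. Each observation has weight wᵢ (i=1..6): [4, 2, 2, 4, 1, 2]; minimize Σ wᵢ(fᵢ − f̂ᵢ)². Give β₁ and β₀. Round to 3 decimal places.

Setting ∂/∂β₁ … = 0 gives: 261·β₁ + 17·β₀ = -392;  17·β₁ + 15·β₀ = -64.
Eliminating β₀: 15·(row 1) − 17·(row 2) gives 3626·β₁ = 15·(-392) − 17·(-64) = -4792, so β₁ = -2396/1813.
Then β₀ = ((-64) − 17·(-2396/1813))/15 = -5020/1813.

β₁ = -1.322, β₀ = -2.769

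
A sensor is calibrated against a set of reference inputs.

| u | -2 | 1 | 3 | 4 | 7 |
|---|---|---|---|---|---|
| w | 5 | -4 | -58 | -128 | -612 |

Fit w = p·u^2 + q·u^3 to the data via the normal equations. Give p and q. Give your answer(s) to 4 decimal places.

p = -1.9338, q = -1.5083

Sums needed: Σu^2·u^2 = 2755, Σu^2·u^3 = 18043, Σu^3·u^3 = 122539.
Right-hand side: Σu^2·w = -32542, Σu^3·w = -219718.
AᵀA·[p, q]ᵀ = Aᵀw becomes [[2755, 18043]; [18043, 122539]]·[p, q]ᵀ = [-32542, -219718]ᵀ.
Eliminating q: 122539·(row 1) − 18043·(row 2) gives 12045096·p = 122539·(-32542) − 18043·(-219718) = -23292264, so p = -970511/501879.
Then q = ((-219718) − 18043·(-970511/501879))/122539 = -756991/501879.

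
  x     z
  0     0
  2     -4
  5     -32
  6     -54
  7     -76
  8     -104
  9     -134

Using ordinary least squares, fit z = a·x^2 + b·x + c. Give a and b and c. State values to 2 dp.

a = -2.03, b = 3.47, c = -0.83

The normal equations are: 14995·a + 1933·b + 259·c = -23994;  1933·a + 259·b + 37·c = -3062;  259·a + 37·b + 7·c = -404.
(Σx^2·x^2 = 14995, Σx^2·x = 1933, Σx^2 = 259, Σx·x = 259, Σx = 37, Σ1 = 7, Σx^2·z = -23994, Σx·z = -3062, Σz = -404.)
Row-reducing yields a = -7465/3672, b = 12737/3672, c = -1523/1836.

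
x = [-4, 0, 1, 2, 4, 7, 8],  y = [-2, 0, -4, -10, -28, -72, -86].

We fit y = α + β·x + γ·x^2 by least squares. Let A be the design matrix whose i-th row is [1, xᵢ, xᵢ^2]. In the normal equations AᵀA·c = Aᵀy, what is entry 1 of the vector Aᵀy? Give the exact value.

-202

Entry 1 ↔ basis 1, so (Aᵀy)_{1} = Σᵢ yᵢ = (1)·(-2) + (1)·(0) + (1)·(-4) + (1)·(-10) + (1)·(-28) + (1)·(-72) + (1)·(-86) = -202.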